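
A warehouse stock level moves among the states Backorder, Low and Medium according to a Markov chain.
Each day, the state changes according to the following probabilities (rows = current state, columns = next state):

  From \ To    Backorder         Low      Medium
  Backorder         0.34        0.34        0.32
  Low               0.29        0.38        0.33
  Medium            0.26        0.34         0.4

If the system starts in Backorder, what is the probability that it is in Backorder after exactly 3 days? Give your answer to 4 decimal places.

0.2944

Propagate the distribution vector 3 days from Backorder.
After 0 days: (1.0000, 0.0000, 0.0000)
After 1 day: (0.3400, 0.3400, 0.3200)
After 2 days: (0.2974, 0.3536, 0.3490)
After 3 days: (0.2944, 0.3541, 0.3515)
P(in Backorder after 3 days) = 0.2944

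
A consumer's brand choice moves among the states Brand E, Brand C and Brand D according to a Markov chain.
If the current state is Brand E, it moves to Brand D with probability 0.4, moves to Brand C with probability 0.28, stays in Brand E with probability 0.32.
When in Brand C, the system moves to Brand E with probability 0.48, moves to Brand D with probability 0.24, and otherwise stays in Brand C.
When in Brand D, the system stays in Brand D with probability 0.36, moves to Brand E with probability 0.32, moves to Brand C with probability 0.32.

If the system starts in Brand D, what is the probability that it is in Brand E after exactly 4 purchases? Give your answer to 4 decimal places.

0.3669

Propagate the distribution vector 4 purchases from Brand D.
After 0 purchases: (0.0000, 0.0000, 1.0000)
After 1 purchase: (0.3200, 0.3200, 0.3600)
After 2 purchases: (0.3712, 0.2944, 0.3344)
After 3 purchases: (0.3671, 0.2934, 0.3395)
After 4 purchases: (0.3669, 0.2936, 0.3395)
P(in Brand E after 4 purchases) = 0.3669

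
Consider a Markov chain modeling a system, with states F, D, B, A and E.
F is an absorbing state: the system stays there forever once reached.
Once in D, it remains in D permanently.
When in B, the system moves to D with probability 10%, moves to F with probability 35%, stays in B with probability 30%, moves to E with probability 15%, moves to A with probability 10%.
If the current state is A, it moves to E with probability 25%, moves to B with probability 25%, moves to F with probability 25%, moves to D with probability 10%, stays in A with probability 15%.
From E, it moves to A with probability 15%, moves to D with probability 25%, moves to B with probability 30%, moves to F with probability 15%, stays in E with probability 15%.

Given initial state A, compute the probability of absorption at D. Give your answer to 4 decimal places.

0.3364

Let h(s) be the probability of absorption at D starting from transient state s. Then h(D) = 1 and h(F) = 0. By first-step analysis:
h(B) = 0.35·0 + 0.1·1 + 0.3·h(B) + 0.1·h(A) + 0.15·h(E)
h(A) = 0.25·0 + 0.1·1 + 0.25·h(B) + 0.15·h(A) + 0.25·h(E)
h(E) = 0.15·0 + 0.25·1 + 0.3·h(B) + 0.15·h(A) + 0.15·h(E)
Solving: h(B) = 0.2885, h(A) = 0.3364, h(E) = 0.4553.
Starting from A, the probability is 0.3364.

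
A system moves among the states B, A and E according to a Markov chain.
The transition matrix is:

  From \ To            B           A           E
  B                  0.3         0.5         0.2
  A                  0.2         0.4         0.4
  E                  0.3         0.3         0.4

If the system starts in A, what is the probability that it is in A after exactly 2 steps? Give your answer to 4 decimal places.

0.3800

Sum over the intermediate state after 1 step:
P = P(A→B)·P(B→A) + P(A→A)·P(A→A) + P(A→E)·P(E→A)
  = 0.2×0.5 + 0.4×0.4 + 0.4×0.3
  = 0.1000 + 0.1600 + 0.1200 = 0.3800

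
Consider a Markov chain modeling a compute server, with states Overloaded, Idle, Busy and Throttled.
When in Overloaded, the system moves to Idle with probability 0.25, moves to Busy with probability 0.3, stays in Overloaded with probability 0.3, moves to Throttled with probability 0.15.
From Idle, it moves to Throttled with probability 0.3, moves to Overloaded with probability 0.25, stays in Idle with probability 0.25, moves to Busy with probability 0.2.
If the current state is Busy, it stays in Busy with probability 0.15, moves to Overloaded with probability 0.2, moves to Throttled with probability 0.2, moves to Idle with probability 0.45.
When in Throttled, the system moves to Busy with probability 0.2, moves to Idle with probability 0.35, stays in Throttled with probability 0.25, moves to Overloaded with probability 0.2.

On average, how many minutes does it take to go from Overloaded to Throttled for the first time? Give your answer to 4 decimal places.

4.8472

Let t(s) be the expected number of minutes to first reach Throttled from state s, with t(Throttled) = 0. Conditioning on the first minute:
t(Overloaded) = 1 + 0.3·t(Overloaded) + 0.25·t(Idle) + 0.3·t(Busy)
t(Idle) = 1 + 0.25·t(Overloaded) + 0.25·t(Idle) + 0.2·t(Busy)
t(Busy) = 1 + 0.2·t(Overloaded) + 0.45·t(Idle) + 0.15·t(Busy)
Solving: t(Overloaded) = 4.8472, t(Idle) = 4.1533, t(Busy) = 4.5158.
Expected minutes from Overloaded to Throttled: 4.8472.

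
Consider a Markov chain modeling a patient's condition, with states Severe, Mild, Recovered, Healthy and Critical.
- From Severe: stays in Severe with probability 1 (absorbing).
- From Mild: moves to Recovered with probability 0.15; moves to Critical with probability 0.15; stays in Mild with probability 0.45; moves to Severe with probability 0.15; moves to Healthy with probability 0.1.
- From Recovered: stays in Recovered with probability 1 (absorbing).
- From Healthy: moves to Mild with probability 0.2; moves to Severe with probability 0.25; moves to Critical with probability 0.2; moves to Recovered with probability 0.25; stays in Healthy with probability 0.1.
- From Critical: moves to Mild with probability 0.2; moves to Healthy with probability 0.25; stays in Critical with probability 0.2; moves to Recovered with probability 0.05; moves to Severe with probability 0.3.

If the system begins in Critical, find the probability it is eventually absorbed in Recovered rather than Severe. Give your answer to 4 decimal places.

0.3109

Let h(s) be the probability of absorption at Recovered starting from transient state s. Then h(Recovered) = 1 and h(Severe) = 0. By first-step analysis:
h(Mild) = 0.15·0 + 0.45·h(Mild) + 0.15·1 + 0.1·h(Healthy) + 0.15·h(Critical)
h(Healthy) = 0.25·0 + 0.2·h(Mild) + 0.25·1 + 0.1·h(Healthy) + 0.2·h(Critical)
h(Critical) = 0.3·0 + 0.2·h(Mild) + 0.05·1 + 0.25·h(Healthy) + 0.2·h(Critical)
Solving: h(Mild) = 0.4383, h(Healthy) = 0.4443, h(Critical) = 0.3109.
Starting from Critical, the probability is 0.3109.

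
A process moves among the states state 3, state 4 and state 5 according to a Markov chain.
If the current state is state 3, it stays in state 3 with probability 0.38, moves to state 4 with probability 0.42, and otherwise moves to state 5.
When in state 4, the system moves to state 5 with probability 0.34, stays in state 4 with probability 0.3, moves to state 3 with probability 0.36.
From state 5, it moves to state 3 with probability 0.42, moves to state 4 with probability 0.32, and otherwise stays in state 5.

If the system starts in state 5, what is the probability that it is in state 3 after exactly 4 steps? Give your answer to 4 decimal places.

0.3836

Propagate the distribution vector 4 steps from state 5.
After 0 steps: (0.0000, 0.0000, 1.0000)
After 1 step: (0.4200, 0.3200, 0.2600)
After 2 steps: (0.3840, 0.3556, 0.2604)
After 3 steps: (0.3833, 0.3513, 0.2654)
After 4 steps: (0.3836, 0.3513, 0.2651)
P(in state 3 after 4 steps) = 0.3836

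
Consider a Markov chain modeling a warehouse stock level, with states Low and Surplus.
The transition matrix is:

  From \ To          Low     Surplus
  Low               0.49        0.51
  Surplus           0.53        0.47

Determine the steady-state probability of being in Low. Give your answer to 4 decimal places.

Let the stationary distribution be π with π = πP and π_1 + π_2 = 1.
π_1 = 0.49·π_1 + 0.53·π_2
Solving with the normalization constraint gives π = (0.5096, 0.4904).
So the stationary probability of Low is 0.5096.

0.5096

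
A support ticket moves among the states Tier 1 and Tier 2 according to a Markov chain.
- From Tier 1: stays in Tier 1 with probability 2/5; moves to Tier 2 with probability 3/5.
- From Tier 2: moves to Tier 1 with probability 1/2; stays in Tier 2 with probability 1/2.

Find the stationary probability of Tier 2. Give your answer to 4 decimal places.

0.5455

Let the stationary distribution be π with π = πP and π_1 + π_2 = 1.
π_1 = 0.4·π_1 + 0.5·π_2
Solving with the normalization constraint gives π = (0.4545, 0.5455).
So the stationary probability of Tier 2 is 0.5455.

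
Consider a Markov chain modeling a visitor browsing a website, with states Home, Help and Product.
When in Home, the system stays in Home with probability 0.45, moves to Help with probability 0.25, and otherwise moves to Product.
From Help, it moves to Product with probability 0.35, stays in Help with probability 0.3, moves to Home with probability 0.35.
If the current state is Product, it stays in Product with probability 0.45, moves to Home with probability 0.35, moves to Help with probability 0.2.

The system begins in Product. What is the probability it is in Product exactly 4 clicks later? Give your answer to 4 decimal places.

0.3674

Propagate the distribution vector 4 clicks from Product.
After 0 clicks: (0.0000, 0.0000, 1.0000)
After 1 click: (0.3500, 0.2000, 0.4500)
After 2 clicks: (0.3850, 0.2375, 0.3775)
After 3 clicks: (0.3885, 0.2430, 0.3685)
After 4 clicks: (0.3889, 0.2437, 0.3674)
P(in Product after 4 clicks) = 0.3674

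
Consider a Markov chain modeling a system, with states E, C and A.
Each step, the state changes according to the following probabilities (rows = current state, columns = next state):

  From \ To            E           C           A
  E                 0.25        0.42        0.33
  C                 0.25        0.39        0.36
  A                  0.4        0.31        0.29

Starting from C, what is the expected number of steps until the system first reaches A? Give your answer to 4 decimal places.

2.8369

Let t(s) be the expected number of steps to first reach A from state s, with t(A) = 0. Conditioning on the first step:
t(E) = 1 + 0.25·t(E) + 0.42·t(C)
t(C) = 1 + 0.25·t(E) + 0.39·t(C)
Solving: t(E) = 2.9220, t(C) = 2.8369.
Expected steps from C to A: 2.8369.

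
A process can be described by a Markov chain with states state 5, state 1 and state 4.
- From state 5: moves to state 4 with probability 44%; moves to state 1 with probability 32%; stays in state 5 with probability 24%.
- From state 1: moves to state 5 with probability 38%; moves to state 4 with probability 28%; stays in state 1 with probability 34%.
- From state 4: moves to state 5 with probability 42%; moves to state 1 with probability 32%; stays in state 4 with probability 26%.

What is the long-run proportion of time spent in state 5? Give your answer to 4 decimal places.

Let the stationary distribution be π with π = πP and π_1 + π_2 + π_3 = 1.
π_1 = 0.24·π_1 + 0.38·π_2 + 0.42·π_3
π_2 = 0.32·π_1 + 0.34·π_2 + 0.32·π_3
Solving with the normalization constraint gives π = (0.3449, 0.3265, 0.3286).
So the stationary probability of state 5 is 0.3449.

0.3449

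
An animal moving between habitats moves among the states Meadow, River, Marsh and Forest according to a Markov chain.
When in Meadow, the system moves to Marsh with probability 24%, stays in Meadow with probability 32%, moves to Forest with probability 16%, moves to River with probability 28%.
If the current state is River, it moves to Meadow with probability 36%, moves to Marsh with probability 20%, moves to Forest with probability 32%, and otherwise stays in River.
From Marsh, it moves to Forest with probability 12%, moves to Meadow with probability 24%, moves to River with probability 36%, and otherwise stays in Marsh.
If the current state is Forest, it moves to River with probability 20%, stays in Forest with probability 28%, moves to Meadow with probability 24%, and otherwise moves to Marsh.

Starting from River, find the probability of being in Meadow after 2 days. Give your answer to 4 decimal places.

0.2832

Propagate the distribution vector 2 days from River.
After 0 days: (0.0000, 1.0000, 0.0000, 0.0000)
After 1 day: (0.3600, 0.1200, 0.2000, 0.3200)
After 2 days: (0.2832, 0.2512, 0.2560, 0.2096)
P(in Meadow after 2 days) = 0.2832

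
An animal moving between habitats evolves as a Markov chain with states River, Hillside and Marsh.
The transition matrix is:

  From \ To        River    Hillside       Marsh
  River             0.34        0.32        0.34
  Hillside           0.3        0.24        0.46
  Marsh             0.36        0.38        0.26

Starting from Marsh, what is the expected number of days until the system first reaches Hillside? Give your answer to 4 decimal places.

2.7869

Let t(s) be the expected number of days to first reach Hillside from state s, with t(Hillside) = 0. Conditioning on the first day:
t(River) = 1 + 0.34·t(River) + 0.34·t(Marsh)
t(Marsh) = 1 + 0.36·t(River) + 0.26·t(Marsh)
Solving: t(River) = 2.9508, t(Marsh) = 2.7869.
Expected days from Marsh to Hillside: 2.7869.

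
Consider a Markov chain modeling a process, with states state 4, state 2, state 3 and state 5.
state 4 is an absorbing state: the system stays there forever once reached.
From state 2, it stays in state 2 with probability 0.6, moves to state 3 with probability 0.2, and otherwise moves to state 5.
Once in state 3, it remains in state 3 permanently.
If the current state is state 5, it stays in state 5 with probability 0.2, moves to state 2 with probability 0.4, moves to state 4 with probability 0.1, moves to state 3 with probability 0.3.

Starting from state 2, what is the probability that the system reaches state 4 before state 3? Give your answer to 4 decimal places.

0.0833

Let h(s) be the probability of absorption at state 4 starting from transient state s. Then h(state 4) = 1 and h(state 3) = 0. By first-step analysis:
h(state 2) = 0.6·h(state 2) + 0.2·0 + 0.2·h(state 5)
h(state 5) = 0.1·1 + 0.4·h(state 2) + 0.3·0 + 0.2·h(state 5)
Solving: h(state 2) = 0.0833, h(state 5) = 0.1667.
Starting from state 2, the probability is 0.0833.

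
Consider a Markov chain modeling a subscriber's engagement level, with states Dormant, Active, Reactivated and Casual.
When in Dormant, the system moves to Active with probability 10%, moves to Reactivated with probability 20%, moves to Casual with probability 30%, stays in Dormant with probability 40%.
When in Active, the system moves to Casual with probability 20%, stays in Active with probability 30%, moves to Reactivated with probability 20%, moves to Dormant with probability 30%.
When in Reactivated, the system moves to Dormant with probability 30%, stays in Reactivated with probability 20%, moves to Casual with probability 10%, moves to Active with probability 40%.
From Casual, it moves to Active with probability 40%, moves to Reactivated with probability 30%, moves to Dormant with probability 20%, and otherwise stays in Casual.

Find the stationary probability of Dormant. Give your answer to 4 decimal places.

Let the stationary distribution be π with π = πP and π_1 + π_2 + π_3 + π_4 = 1.
π_1 = 0.4·π_1 + 0.3·π_2 + 0.3·π_3 + 0.2·π_4
π_2 = 0.1·π_1 + 0.3·π_2 + 0.4·π_3 + 0.4·π_4
π_3 = 0.2·π_1 + 0.2·π_2 + 0.2·π_3 + 0.3·π_4
Solving with the normalization constraint gives π = (0.3122, 0.2785, 0.2190, 0.1903).
So the stationary probability of Dormant is 0.3122.

0.3122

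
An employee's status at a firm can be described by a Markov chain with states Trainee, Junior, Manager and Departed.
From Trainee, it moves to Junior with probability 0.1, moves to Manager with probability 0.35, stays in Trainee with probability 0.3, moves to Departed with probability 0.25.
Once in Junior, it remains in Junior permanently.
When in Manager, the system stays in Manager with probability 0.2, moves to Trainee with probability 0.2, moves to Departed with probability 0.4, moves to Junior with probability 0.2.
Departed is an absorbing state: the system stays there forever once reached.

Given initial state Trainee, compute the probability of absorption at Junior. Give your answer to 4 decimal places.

Let h(s) be the probability of absorption at Junior starting from transient state s. Then h(Junior) = 1 and h(Departed) = 0. By first-step analysis:
h(Trainee) = 0.3·h(Trainee) + 0.1·1 + 0.35·h(Manager) + 0.25·0
h(Manager) = 0.2·h(Trainee) + 0.2·1 + 0.2·h(Manager) + 0.4·0
Solving: h(Trainee) = 0.3061, h(Manager) = 0.3265.
Starting from Trainee, the probability is 0.3061.

0.3061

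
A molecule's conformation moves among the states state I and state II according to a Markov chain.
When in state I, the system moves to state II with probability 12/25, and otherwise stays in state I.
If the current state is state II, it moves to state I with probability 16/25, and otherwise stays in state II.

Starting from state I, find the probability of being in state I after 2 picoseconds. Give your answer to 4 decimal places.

0.5776

Sum over the intermediate state after 1 picosecond:
P = P(state I→state I)·P(state I→state I) + P(state I→state II)·P(state II→state I)
  = 0.52×0.52 + 0.48×0.64
  = 0.2704 + 0.3072 = 0.5776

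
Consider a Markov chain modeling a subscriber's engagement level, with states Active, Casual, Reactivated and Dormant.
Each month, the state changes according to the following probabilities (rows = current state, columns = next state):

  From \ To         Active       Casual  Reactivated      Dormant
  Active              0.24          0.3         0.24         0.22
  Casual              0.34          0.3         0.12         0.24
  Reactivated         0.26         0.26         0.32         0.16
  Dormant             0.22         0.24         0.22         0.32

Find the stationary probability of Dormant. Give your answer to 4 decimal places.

Let the stationary distribution be π with π = πP and π_1 + π_2 + π_3 + π_4 = 1.
π_1 = 0.24·π_1 + 0.34·π_2 + 0.26·π_3 + 0.22·π_4
π_2 = 0.3·π_1 + 0.3·π_2 + 0.26·π_3 + 0.24·π_4
π_3 = 0.24·π_1 + 0.12·π_2 + 0.32·π_3 + 0.22·π_4
Solving with the normalization constraint gives π = (0.2674, 0.2771, 0.2196, 0.2360).
So the stationary probability of Dormant is 0.2360.

0.2360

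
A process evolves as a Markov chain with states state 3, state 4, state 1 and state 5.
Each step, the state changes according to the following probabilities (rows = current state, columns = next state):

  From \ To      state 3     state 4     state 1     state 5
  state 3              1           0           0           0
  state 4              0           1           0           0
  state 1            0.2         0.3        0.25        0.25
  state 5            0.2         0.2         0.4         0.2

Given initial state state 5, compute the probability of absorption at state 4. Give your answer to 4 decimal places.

Let h(s) be the probability of absorption at state 4 starting from transient state s. Then h(state 4) = 1 and h(state 3) = 0. By first-step analysis:
h(state 1) = 0.2·0 + 0.3·1 + 0.25·h(state 1) + 0.25·h(state 5)
h(state 5) = 0.2·0 + 0.2·1 + 0.4·h(state 1) + 0.2·h(state 5)
Solving: h(state 1) = 0.5800, h(state 5) = 0.5400.
Starting from state 5, the probability is 0.5400.

0.5400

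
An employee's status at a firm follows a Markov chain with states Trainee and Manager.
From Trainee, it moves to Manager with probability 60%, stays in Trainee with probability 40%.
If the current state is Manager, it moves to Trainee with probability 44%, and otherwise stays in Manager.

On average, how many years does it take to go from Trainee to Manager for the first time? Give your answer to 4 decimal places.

Let t(s) be the expected number of years to first reach Manager from state s, with t(Manager) = 0. Conditioning on the first year:
t(Trainee) = 1 + 0.4·t(Trainee)
Solving: t(Trainee) = 1.6667.
Expected years from Trainee to Manager: 1.6667.

1.6667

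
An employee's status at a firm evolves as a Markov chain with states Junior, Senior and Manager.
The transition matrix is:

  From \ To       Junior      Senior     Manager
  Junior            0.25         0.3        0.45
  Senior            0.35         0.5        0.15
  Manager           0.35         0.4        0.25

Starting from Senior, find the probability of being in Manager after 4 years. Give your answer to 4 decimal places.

0.2727

Propagate the distribution vector 4 years from Senior.
After 0 years: (0.0000, 1.0000, 0.0000)
After 1 year: (0.3500, 0.5000, 0.1500)
After 2 years: (0.3150, 0.4150, 0.2700)
After 3 years: (0.3185, 0.4100, 0.2715)
After 4 years: (0.3182, 0.4092, 0.2727)
P(in Manager after 4 years) = 0.2727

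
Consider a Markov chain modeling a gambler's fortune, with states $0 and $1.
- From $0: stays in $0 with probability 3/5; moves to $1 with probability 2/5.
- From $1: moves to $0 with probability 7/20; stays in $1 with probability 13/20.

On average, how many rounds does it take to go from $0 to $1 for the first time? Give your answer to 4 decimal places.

2.5000

Let t(s) be the expected number of rounds to first reach $1 from state s, with t($1) = 0. Conditioning on the first round:
t($0) = 1 + 0.6·t($0)
Solving: t($0) = 2.5000.
Expected rounds from $0 to $1: 2.5000.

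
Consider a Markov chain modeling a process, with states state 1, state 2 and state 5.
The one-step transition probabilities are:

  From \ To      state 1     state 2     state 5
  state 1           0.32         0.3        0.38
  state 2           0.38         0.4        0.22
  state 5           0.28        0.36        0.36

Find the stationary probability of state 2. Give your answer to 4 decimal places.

Let the stationary distribution be π with π = πP and π_1 + π_2 + π_3 = 1.
π_1 = 0.32·π_1 + 0.38·π_2 + 0.28·π_3
π_2 = 0.3·π_1 + 0.4·π_2 + 0.36·π_3
Solving with the normalization constraint gives π = (0.3286, 0.3545, 0.3169).
So the stationary probability of state 2 is 0.3545.

0.3545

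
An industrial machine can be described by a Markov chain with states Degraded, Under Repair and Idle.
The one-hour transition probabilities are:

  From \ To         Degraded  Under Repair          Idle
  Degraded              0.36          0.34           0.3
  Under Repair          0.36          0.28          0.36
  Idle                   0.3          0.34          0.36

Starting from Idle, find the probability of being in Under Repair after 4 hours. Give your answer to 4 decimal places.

Propagate the distribution vector 4 hours from Idle.
After 0 hours: (0.0000, 0.0000, 1.0000)
After 1 hour: (0.3000, 0.3400, 0.3600)
After 2 hours: (0.3384, 0.3196, 0.3420)
After 3 hours: (0.3395, 0.3208, 0.3397)
After 4 hours: (0.3396, 0.3208, 0.3396)
P(in Under Repair after 4 hours) = 0.3208

0.3208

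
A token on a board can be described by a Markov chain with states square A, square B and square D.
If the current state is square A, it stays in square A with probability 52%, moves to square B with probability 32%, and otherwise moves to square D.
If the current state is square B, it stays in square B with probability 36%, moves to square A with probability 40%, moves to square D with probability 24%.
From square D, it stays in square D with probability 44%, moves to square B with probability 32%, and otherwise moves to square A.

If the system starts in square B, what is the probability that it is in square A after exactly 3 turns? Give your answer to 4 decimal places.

Propagate the distribution vector 3 turns from square B.
After 0 turns: (0.0000, 1.0000, 0.0000)
After 1 turn: (0.4000, 0.3600, 0.2400)
After 2 turns: (0.4096, 0.3344, 0.2560)
After 3 turns: (0.4082, 0.3334, 0.2584)
P(in square A after 3 turns) = 0.4082

0.4082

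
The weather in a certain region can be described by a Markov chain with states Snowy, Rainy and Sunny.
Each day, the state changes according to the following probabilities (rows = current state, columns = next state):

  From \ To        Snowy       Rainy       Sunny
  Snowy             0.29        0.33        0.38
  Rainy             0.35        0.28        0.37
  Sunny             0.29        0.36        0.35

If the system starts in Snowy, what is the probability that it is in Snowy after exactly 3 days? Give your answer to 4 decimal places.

Propagate the distribution vector 3 days from Snowy.
After 0 days: (1.0000, 0.0000, 0.0000)
After 1 day: (0.2900, 0.3300, 0.3800)
After 2 days: (0.3098, 0.3249, 0.3653)
After 3 days: (0.3095, 0.3247, 0.3658)
P(in Snowy after 3 days) = 0.3095

0.3095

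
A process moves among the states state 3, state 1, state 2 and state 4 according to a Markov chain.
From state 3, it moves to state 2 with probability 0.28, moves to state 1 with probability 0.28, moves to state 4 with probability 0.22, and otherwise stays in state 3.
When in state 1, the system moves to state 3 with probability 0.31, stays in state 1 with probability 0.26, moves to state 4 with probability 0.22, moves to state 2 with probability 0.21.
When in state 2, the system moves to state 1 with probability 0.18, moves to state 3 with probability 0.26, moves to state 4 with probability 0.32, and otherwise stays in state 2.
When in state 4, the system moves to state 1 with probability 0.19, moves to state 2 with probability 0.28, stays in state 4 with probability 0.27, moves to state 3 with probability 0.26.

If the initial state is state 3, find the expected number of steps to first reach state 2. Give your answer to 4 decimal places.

3.8137

Let t(s) be the expected number of steps to first reach state 2 from state s, with t(state 2) = 0. Conditioning on the first step:
t(state 3) = 1 + 0.22·t(state 3) + 0.28·t(state 1) + 0.22·t(state 4)
t(state 1) = 1 + 0.31·t(state 3) + 0.26·t(state 1) + 0.22·t(state 4)
t(state 4) = 1 + 0.26·t(state 3) + 0.19·t(state 1) + 0.27·t(state 4)
Solving: t(state 3) = 3.8137, t(state 1) = 4.0754, t(state 4) = 3.7889.
Expected steps from state 3 to state 2: 3.8137.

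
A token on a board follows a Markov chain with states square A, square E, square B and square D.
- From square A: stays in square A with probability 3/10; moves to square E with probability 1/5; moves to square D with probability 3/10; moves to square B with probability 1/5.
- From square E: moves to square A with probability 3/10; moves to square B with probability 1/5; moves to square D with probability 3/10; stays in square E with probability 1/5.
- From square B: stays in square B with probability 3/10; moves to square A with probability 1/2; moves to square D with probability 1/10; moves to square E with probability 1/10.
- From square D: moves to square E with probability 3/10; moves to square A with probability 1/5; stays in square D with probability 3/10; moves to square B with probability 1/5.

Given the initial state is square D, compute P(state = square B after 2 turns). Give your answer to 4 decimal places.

Propagate the distribution vector 2 turns from square D.
After 0 turns: (0.0000, 0.0000, 0.0000, 1.0000)
After 1 turn: (0.2000, 0.3000, 0.2000, 0.3000)
After 2 turns: (0.3100, 0.2100, 0.2200, 0.2600)
P(in square B after 2 turns) = 0.2200

0.2200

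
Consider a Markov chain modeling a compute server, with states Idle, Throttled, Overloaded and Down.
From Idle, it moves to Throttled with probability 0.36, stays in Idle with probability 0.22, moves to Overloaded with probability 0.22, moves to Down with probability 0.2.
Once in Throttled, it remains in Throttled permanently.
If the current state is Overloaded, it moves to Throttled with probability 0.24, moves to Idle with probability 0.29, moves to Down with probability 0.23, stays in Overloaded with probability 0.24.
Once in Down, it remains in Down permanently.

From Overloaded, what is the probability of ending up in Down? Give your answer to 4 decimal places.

Let h(s) be the probability of absorption at Down starting from transient state s. Then h(Down) = 1 and h(Throttled) = 0. By first-step analysis:
h(Idle) = 0.22·h(Idle) + 0.36·0 + 0.22·h(Overloaded) + 0.2·1
h(Overloaded) = 0.29·h(Idle) + 0.24·0 + 0.24·h(Overloaded) + 0.23·1
Solving: h(Idle) = 0.3830, h(Overloaded) = 0.4488.
Starting from Overloaded, the probability is 0.4488.

0.4488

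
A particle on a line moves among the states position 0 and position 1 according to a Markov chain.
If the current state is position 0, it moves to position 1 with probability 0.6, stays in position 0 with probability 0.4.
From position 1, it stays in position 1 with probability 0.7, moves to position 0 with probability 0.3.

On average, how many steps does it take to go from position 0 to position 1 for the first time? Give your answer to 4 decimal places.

Let t(s) be the expected number of steps to first reach position 1 from state s, with t(position 1) = 0. Conditioning on the first step:
t(position 0) = 1 + 0.4·t(position 0)
Solving: t(position 0) = 1.6667.
Expected steps from position 0 to position 1: 1.6667.

1.6667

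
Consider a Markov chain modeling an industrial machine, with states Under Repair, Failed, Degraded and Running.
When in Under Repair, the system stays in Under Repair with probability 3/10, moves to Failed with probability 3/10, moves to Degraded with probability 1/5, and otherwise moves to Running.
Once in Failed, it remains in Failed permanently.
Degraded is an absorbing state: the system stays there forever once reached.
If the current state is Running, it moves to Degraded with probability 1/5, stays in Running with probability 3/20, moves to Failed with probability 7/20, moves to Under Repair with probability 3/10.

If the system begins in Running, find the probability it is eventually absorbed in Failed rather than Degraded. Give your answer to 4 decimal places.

0.6262

Let h(s) be the probability of absorption at Failed starting from transient state s. Then h(Failed) = 1 and h(Degraded) = 0. By first-step analysis:
h(Under Repair) = 0.3·h(Under Repair) + 0.3·1 + 0.2·0 + 0.2·h(Running)
h(Running) = 0.3·h(Under Repair) + 0.35·1 + 0.2·0 + 0.15·h(Running)
Solving: h(Under Repair) = 0.6075, h(Running) = 0.6262.
Starting from Running, the probability is 0.6262.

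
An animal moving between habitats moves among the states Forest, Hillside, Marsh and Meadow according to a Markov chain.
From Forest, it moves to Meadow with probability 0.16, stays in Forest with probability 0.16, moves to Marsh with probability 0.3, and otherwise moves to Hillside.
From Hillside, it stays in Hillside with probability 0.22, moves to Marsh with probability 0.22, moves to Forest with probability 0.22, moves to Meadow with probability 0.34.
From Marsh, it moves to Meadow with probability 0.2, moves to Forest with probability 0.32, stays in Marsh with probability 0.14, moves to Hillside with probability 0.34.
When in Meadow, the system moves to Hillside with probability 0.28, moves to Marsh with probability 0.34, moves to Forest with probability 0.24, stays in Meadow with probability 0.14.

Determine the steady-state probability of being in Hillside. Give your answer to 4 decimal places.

0.3002

Let the stationary distribution be π with π = πP and π_1 + π_2 + π_3 + π_4 = 1.
π_1 = 0.16·π_1 + 0.22·π_2 + 0.32·π_3 + 0.24·π_4
π_2 = 0.38·π_1 + 0.22·π_2 + 0.34·π_3 + 0.28·π_4
π_3 = 0.3·π_1 + 0.22·π_2 + 0.14·π_3 + 0.34·π_4
Solving with the normalization constraint gives π = (0.2348, 0.3002, 0.2455, 0.2195).
So the stationary probability of Hillside is 0.3002.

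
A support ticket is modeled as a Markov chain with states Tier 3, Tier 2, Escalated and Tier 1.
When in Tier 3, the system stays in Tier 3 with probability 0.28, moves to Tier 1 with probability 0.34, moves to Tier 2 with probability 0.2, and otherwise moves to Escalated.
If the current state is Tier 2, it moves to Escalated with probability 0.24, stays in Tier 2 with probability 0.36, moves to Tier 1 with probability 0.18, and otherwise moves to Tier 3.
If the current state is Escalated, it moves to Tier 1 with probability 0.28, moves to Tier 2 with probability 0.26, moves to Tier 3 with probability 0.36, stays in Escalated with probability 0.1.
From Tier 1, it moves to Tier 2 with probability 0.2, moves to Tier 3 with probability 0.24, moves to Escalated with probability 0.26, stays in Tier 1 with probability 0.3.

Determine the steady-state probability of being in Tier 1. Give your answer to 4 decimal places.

Let the stationary distribution be π with π = πP and π_1 + π_2 + π_3 + π_4 = 1.
π_1 = 0.28·π_1 + 0.22·π_2 + 0.36·π_3 + 0.24·π_4
π_2 = 0.2·π_1 + 0.36·π_2 + 0.26·π_3 + 0.2·π_4
π_3 = 0.18·π_1 + 0.24·π_2 + 0.1·π_3 + 0.26·π_4
Solving with the normalization constraint gives π = (0.2699, 0.2525, 0.2012, 0.2765).
So the stationary probability of Tier 1 is 0.2765.

0.2765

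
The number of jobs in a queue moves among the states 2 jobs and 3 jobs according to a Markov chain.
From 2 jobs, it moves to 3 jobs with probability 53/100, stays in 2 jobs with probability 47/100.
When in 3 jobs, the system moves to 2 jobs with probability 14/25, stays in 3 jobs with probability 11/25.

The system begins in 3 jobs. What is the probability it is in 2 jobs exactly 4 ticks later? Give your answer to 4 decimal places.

Propagate the distribution vector 4 ticks from 3 jobs.
After 0 ticks: (0.0000, 1.0000)
After 1 tick: (0.5600, 0.4400)
After 2 ticks: (0.5096, 0.4904)
After 3 ticks: (0.5141, 0.4859)
After 4 ticks: (0.5137, 0.4863)
P(in 2 jobs after 4 ticks) = 0.5137

0.5137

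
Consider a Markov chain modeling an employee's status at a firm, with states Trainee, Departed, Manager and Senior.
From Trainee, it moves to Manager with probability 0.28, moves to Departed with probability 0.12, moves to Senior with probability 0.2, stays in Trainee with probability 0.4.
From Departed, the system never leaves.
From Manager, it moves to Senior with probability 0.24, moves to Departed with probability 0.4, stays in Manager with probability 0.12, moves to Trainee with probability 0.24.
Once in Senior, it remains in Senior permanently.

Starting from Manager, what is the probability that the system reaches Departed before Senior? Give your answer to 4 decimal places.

0.5833

Let h(s) be the probability of absorption at Departed starting from transient state s. Then h(Departed) = 1 and h(Senior) = 0. By first-step analysis:
h(Trainee) = 0.4·h(Trainee) + 0.12·1 + 0.28·h(Manager) + 0.2·0
h(Manager) = 0.24·h(Trainee) + 0.4·1 + 0.12·h(Manager) + 0.24·0
Solving: h(Trainee) = 0.4722, h(Manager) = 0.5833.
Starting from Manager, the probability is 0.5833.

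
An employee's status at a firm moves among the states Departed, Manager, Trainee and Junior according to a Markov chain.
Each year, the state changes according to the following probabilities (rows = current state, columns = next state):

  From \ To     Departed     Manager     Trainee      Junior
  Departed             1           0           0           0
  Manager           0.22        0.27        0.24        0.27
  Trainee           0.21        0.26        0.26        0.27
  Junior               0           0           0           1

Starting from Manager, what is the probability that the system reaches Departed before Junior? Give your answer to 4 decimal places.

Let h(s) be the probability of absorption at Departed starting from transient state s. Then h(Departed) = 1 and h(Junior) = 0. By first-step analysis:
h(Manager) = 0.22·1 + 0.27·h(Manager) + 0.24·h(Trainee) + 0.27·0
h(Trainee) = 0.21·1 + 0.26·h(Manager) + 0.26·h(Trainee) + 0.27·0
Solving: h(Manager) = 0.4462, h(Trainee) = 0.4406.
Starting from Manager, the probability is 0.4462.

0.4462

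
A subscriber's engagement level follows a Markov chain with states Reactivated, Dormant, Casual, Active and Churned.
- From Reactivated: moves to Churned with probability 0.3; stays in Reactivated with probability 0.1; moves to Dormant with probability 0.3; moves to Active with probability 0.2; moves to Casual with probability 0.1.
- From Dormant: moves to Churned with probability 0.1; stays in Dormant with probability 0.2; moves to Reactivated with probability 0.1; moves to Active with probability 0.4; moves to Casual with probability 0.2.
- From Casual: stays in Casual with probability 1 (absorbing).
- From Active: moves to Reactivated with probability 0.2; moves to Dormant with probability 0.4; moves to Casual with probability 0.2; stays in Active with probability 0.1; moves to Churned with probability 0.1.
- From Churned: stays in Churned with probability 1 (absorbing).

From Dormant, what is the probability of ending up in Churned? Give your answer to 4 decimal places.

0.4019

Let h(s) be the probability of absorption at Churned starting from transient state s. Then h(Churned) = 1 and h(Casual) = 0. By first-step analysis:
h(Reactivated) = 0.1·h(Reactivated) + 0.3·h(Dormant) + 0.1·0 + 0.2·h(Active) + 0.3·1
h(Dormant) = 0.1·h(Reactivated) + 0.2·h(Dormant) + 0.2·0 + 0.4·h(Active) + 0.1·1
h(Active) = 0.2·h(Reactivated) + 0.4·h(Dormant) + 0.2·0 + 0.1·h(Active) + 0.1·1
Solving: h(Reactivated) = 0.5593, h(Dormant) = 0.4019, h(Active) = 0.4140.
Starting from Dormant, the probability is 0.4019.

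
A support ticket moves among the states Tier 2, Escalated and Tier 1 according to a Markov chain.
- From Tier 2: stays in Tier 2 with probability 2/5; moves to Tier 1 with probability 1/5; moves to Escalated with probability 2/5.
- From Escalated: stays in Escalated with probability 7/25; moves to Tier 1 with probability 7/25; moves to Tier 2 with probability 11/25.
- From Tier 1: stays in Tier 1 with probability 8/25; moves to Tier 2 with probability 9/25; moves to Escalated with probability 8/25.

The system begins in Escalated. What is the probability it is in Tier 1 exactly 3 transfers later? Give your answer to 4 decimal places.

0.2582

Propagate the distribution vector 3 transfers from Escalated.
After 0 transfers: (0.0000, 1.0000, 0.0000)
After 1 transfer: (0.4400, 0.2800, 0.2800)
After 2 transfers: (0.4000, 0.3440, 0.2560)
After 3 transfers: (0.4035, 0.3382, 0.2582)
P(in Tier 1 after 3 transfers) = 0.2582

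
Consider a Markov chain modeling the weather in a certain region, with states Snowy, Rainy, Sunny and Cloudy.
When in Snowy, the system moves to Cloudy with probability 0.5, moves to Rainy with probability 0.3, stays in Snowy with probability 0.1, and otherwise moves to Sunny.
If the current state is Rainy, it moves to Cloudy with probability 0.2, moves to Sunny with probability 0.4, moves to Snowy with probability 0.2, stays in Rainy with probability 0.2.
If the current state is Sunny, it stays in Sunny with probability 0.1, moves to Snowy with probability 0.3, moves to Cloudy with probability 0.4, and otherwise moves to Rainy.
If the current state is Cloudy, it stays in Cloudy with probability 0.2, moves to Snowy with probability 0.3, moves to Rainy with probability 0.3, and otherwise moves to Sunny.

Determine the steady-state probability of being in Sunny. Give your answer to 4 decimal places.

0.2072

Let the stationary distribution be π with π = πP and π_1 + π_2 + π_3 + π_4 = 1.
π_1 = 0.1·π_1 + 0.2·π_2 + 0.3·π_3 + 0.3·π_4
π_2 = 0.3·π_1 + 0.2·π_2 + 0.2·π_3 + 0.3·π_4
π_3 = 0.1·π_1 + 0.4·π_2 + 0.1·π_3 + 0.2·π_4
Solving with the normalization constraint gives π = (0.2288, 0.2539, 0.2072, 0.3101).
So the stationary probability of Sunny is 0.2072.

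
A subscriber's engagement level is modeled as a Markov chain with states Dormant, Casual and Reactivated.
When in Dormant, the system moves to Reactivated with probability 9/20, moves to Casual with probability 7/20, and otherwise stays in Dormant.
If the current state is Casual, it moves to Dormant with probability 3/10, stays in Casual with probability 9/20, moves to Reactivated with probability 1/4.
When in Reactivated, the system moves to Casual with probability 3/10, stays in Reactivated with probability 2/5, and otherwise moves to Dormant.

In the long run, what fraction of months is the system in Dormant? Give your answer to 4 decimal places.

Let the stationary distribution be π with π = πP and π_1 + π_2 + π_3 = 1.
π_1 = 0.2·π_1 + 0.3·π_2 + 0.3·π_3
π_2 = 0.35·π_1 + 0.45·π_2 + 0.3·π_3
Solving with the normalization constraint gives π = (0.2727, 0.3690, 0.3583).
So the stationary probability of Dormant is 0.2727.

0.2727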